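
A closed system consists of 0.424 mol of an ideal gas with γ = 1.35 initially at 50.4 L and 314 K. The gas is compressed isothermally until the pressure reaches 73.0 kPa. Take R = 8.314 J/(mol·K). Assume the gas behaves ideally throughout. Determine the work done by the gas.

P₁ = nRT₁/V₁ = 0.424×8.314×314/50.4 = 22.0 kPa.
Isothermal: T stays 314 K; PV = const ⇒ V₂ = 15.2 L, P₂ = 73.0 kPa.
W = nRT ln(V₂/V₁) = 0.424×8.314×314×ln(0.301) = -1330 J.

-1330 J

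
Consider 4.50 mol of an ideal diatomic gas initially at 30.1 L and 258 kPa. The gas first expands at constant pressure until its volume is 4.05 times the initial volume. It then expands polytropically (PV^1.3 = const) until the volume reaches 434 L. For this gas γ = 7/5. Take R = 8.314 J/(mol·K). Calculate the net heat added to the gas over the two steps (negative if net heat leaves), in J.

T₁ = P₁V₁/(nR) = 258×30.1/(4.50×8.314) = 208 K.
Step 1 — Isobaric: P stays 258 kPa; V/T = const ⇒ T₂ = 841 K, V₂ = 122 L.
W = PΔV = 258×(122−30.1) kPa·L = 23700 J.
ΔU = nCvΔT = 4.50×20.8×(841−208) = 59200 J.
Q = ΔU + W = nCpΔT = 82900 J.
State after step 1: P = 258 kPa, V = 122 L, T = 841 K.
Step 2 — Polytropic n=1.3: T₂ = T₁(V₁/V₂)^(n−1) = 841×(0.281)^0.30 = 574 K; P₂ = P₁(V₁/V₂)^n = 49.5 kPa.
W = (P₁V₁−P₂V₂)/(n−1) = (258×122−49.5×434)/0.30 = 33200 J.
ΔU = nCvΔT = 4.50×20.8×(574−841) = -24900 J.
Q = ΔU + W = 8300 J.
Net over both steps: W = 56900 J, Q = 91200 J, ΔU = 34300 J.

91200 J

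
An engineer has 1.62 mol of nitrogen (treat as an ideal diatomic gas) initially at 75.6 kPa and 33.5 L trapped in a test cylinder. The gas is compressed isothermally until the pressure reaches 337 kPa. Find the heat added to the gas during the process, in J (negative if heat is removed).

-3790 J

T₁ = P₁V₁/(nR) = 75.6×33.5/(1.62×8.314) = 188 K.
Isothermal: T stays 188 K; PV = const ⇒ V₂ = 7.52 L, P₂ = 337 kPa.
ΔU = 0 (ideal gas, T constant).
W = nRT ln(V₂/V₁) = 1.62×8.314×188×ln(0.224) = -3790 J.
Q = ΔU + W = -3790 J.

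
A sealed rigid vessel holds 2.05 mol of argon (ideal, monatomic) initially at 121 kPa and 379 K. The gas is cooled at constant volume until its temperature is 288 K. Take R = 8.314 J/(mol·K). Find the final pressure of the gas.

V₁ = nRT₁/P₁ = 2.05×8.314×379/121 = 53.4 L.
Isochoric: V stays 53.4 L; P/T = const ⇒ T₂ = 288 K, P₂ = 91.9 kPa.

91.9 kPa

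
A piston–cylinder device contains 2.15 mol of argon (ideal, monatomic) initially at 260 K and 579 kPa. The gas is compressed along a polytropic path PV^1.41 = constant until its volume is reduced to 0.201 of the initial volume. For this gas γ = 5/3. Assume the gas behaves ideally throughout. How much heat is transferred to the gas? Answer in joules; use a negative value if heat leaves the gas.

-4060 J

V₁ = nRT₁/P₁ = 2.15×8.314×260/579 = 8.03 L.
Polytropic n=1.41: T₂ = T₁(V₁/V₂)^(n−1) = 260×(4.98)^0.41 = 502 K; P₂ = P₁(V₁/V₂)^n = 5560 kPa.
W = (P₁V₁−P₂V₂)/(n−1) = (579×8.03−5560×1.61)/0.41 = -10500 J.
ΔU = nCvΔT = 2.15×12.5×(502−260) = 6490 J.
Q = ΔU + W = -4060 J.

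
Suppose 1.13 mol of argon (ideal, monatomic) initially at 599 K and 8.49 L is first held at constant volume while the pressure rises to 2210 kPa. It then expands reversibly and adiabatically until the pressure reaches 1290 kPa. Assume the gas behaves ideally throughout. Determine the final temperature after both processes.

P₁ = nRT₁/V₁ = 1.13×8.314×599/8.49 = 663 kPa.
Step 1 — Isochoric: V stays 8.49 L; P/T = const ⇒ T₂ = 2000 K, P₂ = 2210 kPa.
W = 0 (no volume change).
ΔU = nCvΔT = 1.13×12.5×(2000−599) = 19700 J.
Q = ΔU = 19700 J.
State after step 1: P = 2210 kPa, V = 8.49 L, T = 2000 K.
Step 2 — Adiabatic: T₂/T₁ = (P₂/P₁)^((γ−1)/γ) ⇒ T₂ = 2000×(0.584)^0.400 = 1610 K; V₂ = 11.7 L.
ΔU = nCvΔT = 1.13×12.5×(1610−2000) = -5450 J.
Q = 0 for an adiabatic process, so W = −ΔU = 5450 J.
Net over both steps: W = 5450 J, Q = 19700 J, ΔU = 14300 J.

1610 K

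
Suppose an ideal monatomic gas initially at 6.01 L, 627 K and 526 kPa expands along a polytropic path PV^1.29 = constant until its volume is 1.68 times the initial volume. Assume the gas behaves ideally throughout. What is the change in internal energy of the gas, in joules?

n = P₁V₁/(RT₁) = 526×6.01/(8.314×627) = 0.606 mol.
Polytropic n=1.29: T₂ = T₁(V₁/V₂)^(n−1) = 627×(0.595)^0.29 = 539 K; P₂ = P₁(V₁/V₂)^n = 269 kPa.
For an ideal gas ΔU = nCvΔT with Cv = (3/2)R = 12.5 J/(mol·K).
ΔU = 0.606×12.5×(539−627) = -662 J.

-662 J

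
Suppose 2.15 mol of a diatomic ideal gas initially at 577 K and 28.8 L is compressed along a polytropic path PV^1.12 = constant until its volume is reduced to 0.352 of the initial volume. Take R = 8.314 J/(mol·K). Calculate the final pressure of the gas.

1150 kPa

P₁ = nRT₁/V₁ = 2.15×8.314×577/28.8 = 358 kPa.
Polytropic n=1.12: T₂ = T₁(V₁/V₂)^(n−1) = 577×(2.84)^0.12 = 654 K; P₂ = P₁(V₁/V₂)^n = 1150 kPa.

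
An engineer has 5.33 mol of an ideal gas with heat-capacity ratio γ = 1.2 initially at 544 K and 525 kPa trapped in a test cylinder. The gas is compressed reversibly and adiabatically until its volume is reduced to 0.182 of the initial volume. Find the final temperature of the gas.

765 K

V₁ = nRT₁/P₁ = 5.33×8.314×544/525 = 45.9 L.
Adiabatic: TV^(γ−1) = const ⇒ T₂ = 544×(5.49)^0.200 = 765 K; PV^γ = const ⇒ P₂ = 4060 kPa.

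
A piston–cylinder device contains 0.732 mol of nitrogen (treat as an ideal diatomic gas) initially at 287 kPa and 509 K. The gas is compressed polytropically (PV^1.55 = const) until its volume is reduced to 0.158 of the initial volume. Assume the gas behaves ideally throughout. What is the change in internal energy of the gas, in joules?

V₁ = nRT₁/P₁ = 0.732×8.314×509/287 = 10.8 L.
Polytropic n=1.55: T₂ = T₁(V₁/V₂)^(n−1) = 509×(6.33)^0.55 = 1400 K; P₂ = P₁(V₁/V₂)^n = 5010 kPa.
For an ideal gas ΔU = nCvΔT with Cv = (5/2)R = 20.8 J/(mol·K).
ΔU = 0.732×20.8×(1400−509) = 13600 J.

13600 J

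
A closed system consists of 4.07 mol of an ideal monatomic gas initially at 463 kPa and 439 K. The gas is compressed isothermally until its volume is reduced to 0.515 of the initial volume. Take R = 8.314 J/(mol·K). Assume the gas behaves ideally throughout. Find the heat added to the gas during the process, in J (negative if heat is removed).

-9860 J

V₁ = nRT₁/P₁ = 4.07×8.314×439/463 = 32.1 L.
Isothermal: T stays 439 K; PV = const ⇒ V₂ = 16.5 L, P₂ = 899 kPa.
ΔU = 0 (ideal gas, T constant).
W = nRT ln(V₂/V₁) = 4.07×8.314×439×ln(0.515) = -9860 J.
Q = ΔU + W = -9860 J.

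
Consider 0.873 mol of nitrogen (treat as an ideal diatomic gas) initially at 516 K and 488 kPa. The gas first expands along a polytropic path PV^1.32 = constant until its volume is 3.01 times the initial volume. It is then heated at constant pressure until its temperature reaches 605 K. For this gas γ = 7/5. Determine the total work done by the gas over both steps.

V₁ = nRT₁/P₁ = 0.873×8.314×516/488 = 7.67 L.
Step 1 — Polytropic n=1.32: T₂ = T₁(V₁/V₂)^(n−1) = 516×(0.332)^0.32 = 363 K; P₂ = P₁(V₁/V₂)^n = 114 kPa.
W = (P₁V₁−P₂V₂)/(n−1) = (488×7.67−114×23.1)/0.32 = 3480 J.
ΔU = nCvΔT = 0.873×20.8×(363−516) = -2780 J.
Q = ΔU + W = 696 J.
State after step 1: P = 114 kPa, V = 23.1 L, T = 363 K.
Step 2 — Isobaric: P stays 114 kPa; V/T = const ⇒ T₂ = 605 K, V₂ = 38.5 L.
W = PΔV = 114×(38.5−23.1) kPa·L = 1760 J.
ΔU = nCvΔT = 0.873×20.8×(605−363) = 4400 J.
Q = ΔU + W = nCpΔT = 6160 J.
Net over both steps: W = 5240 J, Q = 6850 J, ΔU = 1610 J.

5240 J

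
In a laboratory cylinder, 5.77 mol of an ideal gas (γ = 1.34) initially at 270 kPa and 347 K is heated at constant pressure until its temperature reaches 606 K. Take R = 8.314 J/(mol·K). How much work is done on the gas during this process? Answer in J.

V₁ = nRT₁/P₁ = 5.77×8.314×347/270 = 61.7 L.
Isobaric: P stays 270 kPa; V/T = const ⇒ T₂ = 606 K, V₂ = 108 L.
W = PΔV = 270×(108−61.7) kPa·L = 12400 J.
Work done on the gas = −W_by = -12400 J.

-12400 J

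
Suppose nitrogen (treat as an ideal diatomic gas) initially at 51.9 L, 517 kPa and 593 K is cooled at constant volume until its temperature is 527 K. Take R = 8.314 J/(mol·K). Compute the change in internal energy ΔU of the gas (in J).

-7470 J

n = P₁V₁/(RT₁) = 517×51.9/(8.314×593) = 5.44 mol.
Isochoric: V stays 51.9 L; P/T = const ⇒ T₂ = 527 K, P₂ = 459 kPa.
For an ideal gas ΔU = nCvΔT with Cv = (5/2)R = 20.8 J/(mol·K).
ΔU = 5.44×20.8×(527−593) = -7470 J.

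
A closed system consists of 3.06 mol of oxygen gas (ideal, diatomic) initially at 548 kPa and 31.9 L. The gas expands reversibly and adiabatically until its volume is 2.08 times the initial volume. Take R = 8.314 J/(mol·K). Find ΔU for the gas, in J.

T₁ = P₁V₁/(nR) = 548×31.9/(3.06×8.314) = 687 K.
Adiabatic: TV^(γ−1) = const ⇒ T₂ = 687×(0.481)^0.400 = 513 K; PV^γ = const ⇒ P₂ = 197 kPa.
For an ideal gas ΔU = nCvΔT with Cv = (5/2)R = 20.8 J/(mol·K).
ΔU = 3.06×20.8×(513−687) = -11100 J.

-11100 J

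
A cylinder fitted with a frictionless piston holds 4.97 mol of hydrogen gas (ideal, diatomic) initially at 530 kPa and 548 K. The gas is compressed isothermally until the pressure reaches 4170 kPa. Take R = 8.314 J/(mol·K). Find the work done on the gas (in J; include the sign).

46700 J

V₁ = nRT₁/P₁ = 4.97×8.314×548/530 = 42.7 L.
Isothermal: T stays 548 K; PV = const ⇒ V₂ = 5.43 L, P₂ = 4170 kPa.
W = nRT ln(V₂/V₁) = 4.97×8.314×548×ln(0.127) = -46700 J.
Work done on the gas = −W_by = 46700 J.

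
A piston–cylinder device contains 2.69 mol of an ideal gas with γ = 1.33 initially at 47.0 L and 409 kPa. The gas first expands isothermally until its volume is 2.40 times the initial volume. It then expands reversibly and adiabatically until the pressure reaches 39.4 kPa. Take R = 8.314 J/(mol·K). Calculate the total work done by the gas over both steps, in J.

34600 J

T₁ = P₁V₁/(nR) = 409×47.0/(2.69×8.314) = 860 K.
Step 1 — Isothermal: T stays 860 K; PV = const ⇒ V₂ = 113 L, P₂ = 170 kPa.
ΔU = 0 (ideal gas, T constant).
W = nRT ln(V₂/V₁) = 2.69×8.314×860×ln(2.40) = 16800 J.
Q = ΔU + W = 16800 J.
State after step 1: P = 170 kPa, V = 113 L, T = 860 K.
Step 2 — Adiabatic: T₂/T₁ = (P₂/P₁)^((γ−1)/γ) ⇒ T₂ = 860×(0.231)^0.248 = 598 K; V₂ = 339 L.
ΔU = nCvΔT = 2.69×25.2×(598−860) = -17700 J.
Q = 0 for an adiabatic process, so W = −ΔU = 17700 J.
Net over both steps: W = 34600 J, Q = 16800 J, ΔU = -17700 J.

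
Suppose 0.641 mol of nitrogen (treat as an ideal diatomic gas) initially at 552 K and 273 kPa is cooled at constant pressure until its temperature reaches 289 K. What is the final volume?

V₁ = nRT₁/P₁ = 0.641×8.314×552/273 = 10.8 L.
Isobaric: P stays 273 kPa; V/T = const ⇒ T₂ = 289 K, V₂ = 5.64 L.

5.64 L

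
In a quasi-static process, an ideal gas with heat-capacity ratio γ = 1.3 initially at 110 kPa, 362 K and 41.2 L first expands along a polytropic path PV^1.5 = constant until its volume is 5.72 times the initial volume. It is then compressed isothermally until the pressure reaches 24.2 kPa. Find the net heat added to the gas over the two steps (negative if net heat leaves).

-5600 J

n = P₁V₁/(RT₁) = 110×41.2/(8.314×362) = 1.51 mol.
Step 1 — Polytropic n=1.5: T₂ = T₁(V₁/V₂)^(n−1) = 362×(0.175)^0.50 = 151 K; P₂ = P₁(V₁/V₂)^n = 8.04 kPa.
W = (P₁V₁−P₂V₂)/(n−1) = (110×41.2−8.04×236)/0.50 = 5270 J.
ΔU = nCvΔT = 1.51×27.7×(151−362) = -8790 J.
Q = ΔU + W = -3520 J.
State after step 1: P = 8.04 kPa, V = 236 L, T = 151 K.
Step 2 — Isothermal: T stays 151 K; PV = const ⇒ V₂ = 78.3 L, P₂ = 24.2 kPa.
ΔU = 0 (ideal gas, T constant).
W = nRT ln(V₂/V₁) = 1.51×8.314×151×ln(0.332) = -2090 J.
Q = ΔU + W = -2090 J.
Net over both steps: W = 3190 J, Q = -5600 J, ΔU = -8790 J.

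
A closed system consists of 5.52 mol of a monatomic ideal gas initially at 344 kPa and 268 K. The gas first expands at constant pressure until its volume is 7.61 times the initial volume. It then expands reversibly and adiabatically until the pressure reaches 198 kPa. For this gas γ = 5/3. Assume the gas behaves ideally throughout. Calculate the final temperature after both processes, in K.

V₁ = nRT₁/P₁ = 5.52×8.314×268/344 = 35.8 L.
Step 1 — Isobaric: P stays 344 kPa; V/T = const ⇒ T₂ = 2040 K, V₂ = 272 L.
W = PΔV = 344×(272−35.8) kPa·L = 81300 J.
ΔU = nCvΔT = 5.52×12.5×(2040−268) = 122000 J.
Q = ΔU + W = nCpΔT = 203000 J.
State after step 1: P = 344 kPa, V = 272 L, T = 2040 K.
Step 2 — Adiabatic: T₂/T₁ = (P₂/P₁)^((γ−1)/γ) ⇒ T₂ = 2040×(0.576)^0.400 = 1640 K; V₂ = 379 L.
ΔU = nCvΔT = 5.52×12.5×(1640−2040) = -27800 J.
Q = 0 for an adiabatic process, so W = −ΔU = 27800 J.
Net over both steps: W = 109000 J, Q = 203000 J, ΔU = 94100 J.

1640 K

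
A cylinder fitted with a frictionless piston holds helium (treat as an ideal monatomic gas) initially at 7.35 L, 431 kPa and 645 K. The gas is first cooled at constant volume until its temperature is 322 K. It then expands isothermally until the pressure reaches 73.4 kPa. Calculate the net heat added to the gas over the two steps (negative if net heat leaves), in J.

n = P₁V₁/(RT₁) = 431×7.35/(8.314×645) = 0.591 mol.
Step 1 — Isochoric: V stays 7.35 L; P/T = const ⇒ T₂ = 322 K, P₂ = 215 kPa.
W = 0 (no volume change).
ΔU = nCvΔT = 0.591×12.5×(322−645) = -2380 J.
Q = ΔU = -2380 J.
State after step 1: P = 215 kPa, V = 7.35 L, T = 322 K.
Step 2 — Isothermal: T stays 322 K; PV = const ⇒ V₂ = 21.5 L, P₂ = 73.4 kPa.
ΔU = 0 (ideal gas, T constant).
W = nRT ln(V₂/V₁) = 0.591×8.314×322×ln(2.93) = 1700 J.
Q = ΔU + W = 1700 J.
Net over both steps: W = 1700 J, Q = -679 J, ΔU = -2380 J.

-679 J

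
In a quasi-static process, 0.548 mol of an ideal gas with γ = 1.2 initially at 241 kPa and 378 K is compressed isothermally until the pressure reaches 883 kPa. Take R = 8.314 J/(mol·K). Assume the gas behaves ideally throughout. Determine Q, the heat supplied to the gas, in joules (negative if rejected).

V₁ = nRT₁/P₁ = 0.548×8.314×378/241 = 7.15 L.
Isothermal: T stays 378 K; PV = const ⇒ V₂ = 1.95 L, P₂ = 883 kPa.
ΔU = 0 (ideal gas, T constant).
W = nRT ln(V₂/V₁) = 0.548×8.314×378×ln(0.273) = -2240 J.
Q = ΔU + W = -2240 J.

-2240 J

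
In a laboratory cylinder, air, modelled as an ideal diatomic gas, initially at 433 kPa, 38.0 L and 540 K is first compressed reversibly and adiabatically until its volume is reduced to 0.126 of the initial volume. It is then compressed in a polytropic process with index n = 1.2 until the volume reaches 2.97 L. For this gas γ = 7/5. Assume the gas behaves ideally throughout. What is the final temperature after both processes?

1360 K

n = P₁V₁/(RT₁) = 433×38.0/(8.314×540) = 3.66 mol.
Step 1 — Adiabatic: TV^(γ−1) = const ⇒ T₂ = 540×(7.94)^0.400 = 1240 K; PV^γ = const ⇒ P₂ = 7870 kPa.
ΔU = nCvΔT = 3.66×20.8×(1240−540) = 53100 J.
Q = 0 for an adiabatic process, so W = −ΔU = -53100 J.
State after step 1: P = 7870 kPa, V = 4.79 L, T = 1240 K.
Step 2 — Polytropic n=1.2: T₂ = T₁(V₁/V₂)^(n−1) = 1240×(1.61)^0.20 = 1360 K; P₂ = P₁(V₁/V₂)^n = 14000 kPa.
W = (P₁V₁−P₂V₂)/(n−1) = (7870×4.79−14000×2.97)/0.20 = -18900 J.
ΔU = nCvΔT = 3.66×20.8×(1360−1240) = 9440 J.
Q = ΔU + W = -9440 J.
Net over both steps: W = -71900 J, Q = -9440 J, ΔU = 62500 J.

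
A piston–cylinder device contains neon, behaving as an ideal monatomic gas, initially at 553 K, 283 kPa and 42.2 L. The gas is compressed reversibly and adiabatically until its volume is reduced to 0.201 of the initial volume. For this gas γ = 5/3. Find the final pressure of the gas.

4100 kPa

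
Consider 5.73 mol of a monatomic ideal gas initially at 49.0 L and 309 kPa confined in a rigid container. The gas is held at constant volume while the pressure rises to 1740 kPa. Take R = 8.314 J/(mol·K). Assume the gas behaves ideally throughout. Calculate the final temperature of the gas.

1790 K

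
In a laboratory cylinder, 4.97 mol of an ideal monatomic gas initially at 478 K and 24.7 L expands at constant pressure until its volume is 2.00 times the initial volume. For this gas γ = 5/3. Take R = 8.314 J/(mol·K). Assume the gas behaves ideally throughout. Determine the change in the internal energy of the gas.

29600 J

P₁ = nRT₁/V₁ = 4.97×8.314×478/24.7 = 800 kPa.
Isobaric: P stays 800 kPa; V/T = const ⇒ T₂ = 956 K, V₂ = 49.4 L.
For an ideal gas ΔU = nCvΔT with Cv = (3/2)R = 12.5 J/(mol·K).
ΔU = 4.97×12.5×(956−478) = 29600 J.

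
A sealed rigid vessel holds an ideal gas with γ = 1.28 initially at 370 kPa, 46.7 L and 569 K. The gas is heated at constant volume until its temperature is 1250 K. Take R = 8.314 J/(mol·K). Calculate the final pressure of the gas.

813 kPa

Isochoric: V stays 46.7 L; P/T = const ⇒ T₂ = 1250 K, P₂ = 813 kPa.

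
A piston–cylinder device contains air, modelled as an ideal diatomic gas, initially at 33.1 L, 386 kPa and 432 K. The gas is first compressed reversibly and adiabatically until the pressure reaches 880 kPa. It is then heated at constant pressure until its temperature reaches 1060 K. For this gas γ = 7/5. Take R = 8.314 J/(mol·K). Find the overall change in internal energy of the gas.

n = P₁V₁/(RT₁) = 386×33.1/(8.314×432) = 3.56 mol.
Step 1 — Adiabatic: T₂/T₁ = (P₂/P₁)^((γ−1)/γ) ⇒ T₂ = 432×(2.28)^0.286 = 547 K; V₂ = 18.4 L.
ΔU = nCvΔT = 3.56×20.8×(547−432) = 8480 J.
Q = 0 for an adiabatic process, so W = −ΔU = -8480 J.
State after step 1: P = 880 kPa, V = 18.4 L, T = 547 K.
Step 2 — Isobaric: P stays 880 kPa; V/T = const ⇒ T₂ = 1060 K, V₂ = 35.6 L.
W = PΔV = 880×(35.6−18.4) kPa·L = 15200 J.
ΔU = nCvΔT = 3.56×20.8×(1060−547) = 38000 J.
Q = ΔU + W = nCpΔT = 53100 J.
Net over both steps: W = 6700 J, Q = 53100 J, ΔU = 46400 J.

46400 J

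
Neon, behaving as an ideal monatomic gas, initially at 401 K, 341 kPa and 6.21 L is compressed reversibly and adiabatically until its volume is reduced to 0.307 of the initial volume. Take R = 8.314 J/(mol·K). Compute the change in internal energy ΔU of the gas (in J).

n = P₁V₁/(RT₁) = 341×6.21/(8.314×401) = 0.635 mol.
Adiabatic: TV^(γ−1) = const ⇒ T₂ = 401×(3.26)^0.667 = 881 K; PV^γ = const ⇒ P₂ = 2440 kPa.
For an ideal gas ΔU = nCvΔT with Cv = (3/2)R = 12.5 J/(mol·K).
ΔU = 0.635×12.5×(881−401) = 3800 J.

3800 J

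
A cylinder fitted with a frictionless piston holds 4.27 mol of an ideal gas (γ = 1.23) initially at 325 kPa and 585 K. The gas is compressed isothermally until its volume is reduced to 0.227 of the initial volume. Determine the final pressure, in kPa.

V₁ = nRT₁/P₁ = 4.27×8.314×585/325 = 63.9 L.
Isothermal: T stays 585 K; PV = const ⇒ V₂ = 14.5 L, P₂ = 1430 kPa.

1430 kPa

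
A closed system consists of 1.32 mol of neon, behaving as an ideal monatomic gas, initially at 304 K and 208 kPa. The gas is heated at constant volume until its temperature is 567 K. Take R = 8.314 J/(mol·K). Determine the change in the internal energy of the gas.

4330 J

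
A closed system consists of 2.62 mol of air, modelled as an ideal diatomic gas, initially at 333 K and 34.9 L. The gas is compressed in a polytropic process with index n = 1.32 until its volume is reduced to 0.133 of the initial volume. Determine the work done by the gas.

-20600 J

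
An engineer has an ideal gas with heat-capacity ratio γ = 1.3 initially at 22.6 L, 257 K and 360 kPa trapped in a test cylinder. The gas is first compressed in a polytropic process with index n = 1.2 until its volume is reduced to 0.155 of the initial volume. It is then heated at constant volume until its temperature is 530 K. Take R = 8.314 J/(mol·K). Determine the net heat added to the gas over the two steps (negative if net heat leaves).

10400 J

n = P₁V₁/(RT₁) = 360×22.6/(8.314×257) = 3.81 mol.
Step 1 — Polytropic n=1.2: T₂ = T₁(V₁/V₂)^(n−1) = 257×(6.45)^0.20 = 373 K; P₂ = P₁(V₁/V₂)^n = 3370 kPa.
W = (P₁V₁−P₂V₂)/(n−1) = (360×22.6−3370×3.50)/0.20 = -18400 J.
ΔU = nCvΔT = 3.81×27.7×(373−257) = 12300 J.
Q = ΔU + W = -6130 J.
State after step 1: P = 3370 kPa, V = 3.50 L, T = 373 K.
Step 2 — Isochoric: V stays 3.50 L; P/T = const ⇒ T₂ = 530 K, P₂ = 4790 kPa.
W = 0 (no volume change).
ΔU = nCvΔT = 3.81×27.7×(530−373) = 16600 J.
Q = ΔU = 16600 J.
Net over both steps: W = -18400 J, Q = 10400 J, ΔU = 28800 J.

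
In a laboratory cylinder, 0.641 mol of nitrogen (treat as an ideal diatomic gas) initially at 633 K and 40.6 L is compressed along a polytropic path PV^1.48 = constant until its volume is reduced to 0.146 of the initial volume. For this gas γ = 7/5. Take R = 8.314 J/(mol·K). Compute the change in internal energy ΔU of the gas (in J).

P₁ = nRT₁/V₁ = 0.641×8.314×633/40.6 = 83.1 kPa.
Polytropic n=1.48: T₂ = T₁(V₁/V₂)^(n−1) = 633×(6.85)^0.48 = 1590 K; P₂ = P₁(V₁/V₂)^n = 1430 kPa.
For an ideal gas ΔU = nCvΔT with Cv = (5/2)R = 20.8 J/(mol·K).
ΔU = 0.641×20.8×(1590−633) = 12800 J.

12800 J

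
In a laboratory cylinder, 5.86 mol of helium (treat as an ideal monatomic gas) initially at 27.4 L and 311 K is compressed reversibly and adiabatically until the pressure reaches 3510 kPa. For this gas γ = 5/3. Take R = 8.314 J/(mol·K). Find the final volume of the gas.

P₁ = nRT₁/V₁ = 5.86×8.314×311/27.4 = 553 kPa.
Adiabatic: T₂/T₁ = (P₂/P₁)^((γ−1)/γ) ⇒ T₂ = 311×(6.35)^0.400 = 651 K; V₂ = 9.04 L.

9.04 L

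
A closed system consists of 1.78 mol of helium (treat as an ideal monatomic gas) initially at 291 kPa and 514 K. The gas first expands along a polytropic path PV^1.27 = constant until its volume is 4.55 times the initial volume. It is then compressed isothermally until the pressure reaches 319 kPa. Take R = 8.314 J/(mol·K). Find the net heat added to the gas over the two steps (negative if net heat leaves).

V₁ = nRT₁/P₁ = 1.78×8.314×514/291 = 26.1 L.
Step 1 — Polytropic n=1.27: T₂ = T₁(V₁/V₂)^(n−1) = 514×(0.220)^0.27 = 341 K; P₂ = P₁(V₁/V₂)^n = 42.5 kPa.
W = (P₁V₁−P₂V₂)/(n−1) = (291×26.1−42.5×119)/0.27 = 9460 J.
ΔU = nCvΔT = 1.78×12.5×(341−514) = -3830 J.
Q = ΔU + W = 5630 J.
State after step 1: P = 42.5 kPa, V = 119 L, T = 341 K.
Step 2 — Isothermal: T stays 341 K; PV = const ⇒ V₂ = 15.8 L, P₂ = 319 kPa.
ΔU = 0 (ideal gas, T constant).
W = nRT ln(V₂/V₁) = 1.78×8.314×341×ln(0.133) = -10200 J.
Q = ΔU + W = -10200 J.
Net over both steps: W = -728 J, Q = -4560 J, ΔU = -3830 J.

-4560 J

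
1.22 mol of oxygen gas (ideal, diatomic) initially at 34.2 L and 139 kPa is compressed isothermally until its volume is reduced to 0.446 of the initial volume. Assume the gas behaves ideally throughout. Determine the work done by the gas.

T₁ = P₁V₁/(nR) = 139×34.2/(1.22×8.314) = 469 K.
Isothermal: T stays 469 K; PV = const ⇒ V₂ = 15.3 L, P₂ = 312 kPa.
W = nRT ln(V₂/V₁) = 1.22×8.314×469×ln(0.446) = -3840 J.

-3840 J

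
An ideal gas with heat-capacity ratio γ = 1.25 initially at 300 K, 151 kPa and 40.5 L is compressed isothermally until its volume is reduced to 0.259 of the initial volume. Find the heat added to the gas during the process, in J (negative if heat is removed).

-8260 J

n = P₁V₁/(RT₁) = 151×40.5/(8.314×300) = 2.45 mol.
Isothermal: T stays 300 K; PV = const ⇒ V₂ = 10.5 L, P₂ = 583 kPa.
ΔU = 0 (ideal gas, T constant).
W = nRT ln(V₂/V₁) = 2.45×8.314×300×ln(0.259) = -8260 J.
Q = ΔU + W = -8260 J.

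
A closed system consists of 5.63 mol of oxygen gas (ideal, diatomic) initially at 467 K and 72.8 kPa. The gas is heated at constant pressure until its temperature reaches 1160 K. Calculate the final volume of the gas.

746 L

V₁ = nRT₁/P₁ = 5.63×8.314×467/72.8 = 300 L.
Isobaric: P stays 72.8 kPa; V/T = const ⇒ T₂ = 1160 K, V₂ = 746 L.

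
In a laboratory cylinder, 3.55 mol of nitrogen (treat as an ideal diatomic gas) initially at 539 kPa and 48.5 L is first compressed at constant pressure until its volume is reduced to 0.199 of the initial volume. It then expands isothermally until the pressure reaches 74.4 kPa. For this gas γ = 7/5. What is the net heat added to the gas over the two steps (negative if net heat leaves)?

T₁ = P₁V₁/(nR) = 539×48.5/(3.55×8.314) = 886 K.
Step 1 — Isobaric: P stays 539 kPa; V/T = const ⇒ T₂ = 176 K, V₂ = 9.65 L.
W = PΔV = 539×(9.65−48.5) kPa·L = -20900 J.
ΔU = nCvΔT = 3.55×20.8×(176−886) = -52300 J.
Q = ΔU + W = nCpΔT = -73300 J.
State after step 1: P = 539 kPa, V = 9.65 L, T = 176 K.
Step 2 — Isothermal: T stays 176 K; PV = const ⇒ V₂ = 69.9 L, P₂ = 74.4 kPa.
ΔU = 0 (ideal gas, T constant).
W = nRT ln(V₂/V₁) = 3.55×8.314×176×ln(7.24) = 10300 J.
Q = ΔU + W = 10300 J.
Net over both steps: W = -10600 J, Q = -63000 J, ΔU = -52300 J.

-63000 J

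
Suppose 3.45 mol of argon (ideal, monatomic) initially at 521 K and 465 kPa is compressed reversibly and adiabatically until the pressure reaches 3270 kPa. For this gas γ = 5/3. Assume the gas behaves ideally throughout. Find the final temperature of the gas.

1140 K

V₁ = nRT₁/P₁ = 3.45×8.314×521/465 = 32.1 L.
Adiabatic: T₂/T₁ = (P₂/P₁)^((γ−1)/γ) ⇒ T₂ = 521×(7.03)^0.400 = 1140 K; V₂ = 9.97 L.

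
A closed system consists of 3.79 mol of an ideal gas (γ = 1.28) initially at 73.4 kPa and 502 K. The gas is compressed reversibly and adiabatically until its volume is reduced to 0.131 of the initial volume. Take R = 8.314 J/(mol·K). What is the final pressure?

V₁ = nRT₁/P₁ = 3.79×8.314×502/73.4 = 216 L.
Adiabatic: TV^(γ−1) = const ⇒ T₂ = 502×(7.63)^0.280 = 887 K; PV^γ = const ⇒ P₂ = 990 kPa.

990 kPa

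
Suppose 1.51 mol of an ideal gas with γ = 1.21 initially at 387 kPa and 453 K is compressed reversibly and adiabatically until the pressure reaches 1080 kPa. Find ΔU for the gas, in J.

V₁ = nRT₁/P₁ = 1.51×8.314×453/387 = 14.7 L.
Adiabatic: T₂/T₁ = (P₂/P₁)^((γ−1)/γ) ⇒ T₂ = 453×(2.79)^0.174 = 541 K; V₂ = 6.29 L.
For an ideal gas ΔU = nCvΔT with Cv = R/(γ−1) = 39.6 J/(mol·K).
ΔU = 1.51×39.6×(541−453) = 5280 J.

5280 J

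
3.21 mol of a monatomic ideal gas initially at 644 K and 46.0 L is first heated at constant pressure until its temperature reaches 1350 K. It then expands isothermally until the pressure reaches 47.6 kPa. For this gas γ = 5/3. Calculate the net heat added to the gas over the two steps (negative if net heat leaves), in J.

P₁ = nRT₁/V₁ = 3.21×8.314×644/46.0 = 374 kPa.
Step 1 — Isobaric: P stays 374 kPa; V/T = const ⇒ T₂ = 1350 K, V₂ = 96.4 L.
W = PΔV = 374×(96.4−46.0) kPa·L = 18800 J.
ΔU = nCvΔT = 3.21×12.5×(1350−644) = 28300 J.
Q = ΔU + W = nCpΔT = 47100 J.
State after step 1: P = 374 kPa, V = 96.4 L, T = 1350 K.
Step 2 — Isothermal: T stays 1350 K; PV = const ⇒ V₂ = 757 L, P₂ = 47.6 kPa.
ΔU = 0 (ideal gas, T constant).
W = nRT ln(V₂/V₁) = 3.21×8.314×1350×ln(7.85) = 74200 J.
Q = ΔU + W = 74200 J.
Net over both steps: W = 93100 J, Q = 121000 J, ΔU = 28300 J.

121000 J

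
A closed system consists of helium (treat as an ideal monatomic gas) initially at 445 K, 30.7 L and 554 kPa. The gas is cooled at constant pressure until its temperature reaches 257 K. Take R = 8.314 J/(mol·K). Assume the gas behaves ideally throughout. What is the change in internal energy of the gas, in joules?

n = P₁V₁/(RT₁) = 554×30.7/(8.314×445) = 4.60 mol.
Isobaric: P stays 554 kPa; V/T = const ⇒ T₂ = 257 K, V₂ = 17.7 L.
For an ideal gas ΔU = nCvΔT with Cv = (3/2)R = 12.5 J/(mol·K).
ΔU = 4.60×12.5×(257−445) = -10800 J.

-10800 J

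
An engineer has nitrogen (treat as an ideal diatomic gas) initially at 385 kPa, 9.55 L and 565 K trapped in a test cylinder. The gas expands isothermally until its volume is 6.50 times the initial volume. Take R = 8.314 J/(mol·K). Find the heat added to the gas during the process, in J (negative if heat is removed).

6880 J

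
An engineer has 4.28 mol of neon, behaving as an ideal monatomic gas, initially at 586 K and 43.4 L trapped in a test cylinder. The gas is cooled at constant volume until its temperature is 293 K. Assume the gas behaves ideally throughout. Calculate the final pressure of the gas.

240 kPa

P₁ = nRT₁/V₁ = 4.28×8.314×586/43.4 = 480 kPa.
Isochoric: V stays 43.4 L; P/T = const ⇒ T₂ = 293 K, P₂ = 240 kPa.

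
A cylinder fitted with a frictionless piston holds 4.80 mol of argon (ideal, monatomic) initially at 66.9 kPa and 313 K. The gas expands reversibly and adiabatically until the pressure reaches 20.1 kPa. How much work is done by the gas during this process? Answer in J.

7150 J

V₁ = nRT₁/P₁ = 4.80×8.314×313/66.9 = 187 L.
Adiabatic: T₂/T₁ = (P₂/P₁)^((γ−1)/γ) ⇒ T₂ = 313×(0.300)^0.400 = 193 K; V₂ = 384 L.
ΔU = nCvΔT = 4.80×12.5×(193−313) = -7150 J.
Q = 0 for an adiabatic process, so W = −ΔU = 7150 J.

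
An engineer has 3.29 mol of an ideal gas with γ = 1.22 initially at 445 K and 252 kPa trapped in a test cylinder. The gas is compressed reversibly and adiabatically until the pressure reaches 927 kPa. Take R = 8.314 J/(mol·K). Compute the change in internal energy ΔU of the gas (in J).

V₁ = nRT₁/P₁ = 3.29×8.314×445/252 = 48.3 L.
Adiabatic: T₂/T₁ = (P₂/P₁)^((γ−1)/γ) ⇒ T₂ = 445×(3.68)^0.180 = 563 K; V₂ = 16.6 L.
For an ideal gas ΔU = nCvΔT with Cv = R/(γ−1) = 37.8 J/(mol·K).
ΔU = 3.29×37.8×(563−445) = 14600 J.

14600 J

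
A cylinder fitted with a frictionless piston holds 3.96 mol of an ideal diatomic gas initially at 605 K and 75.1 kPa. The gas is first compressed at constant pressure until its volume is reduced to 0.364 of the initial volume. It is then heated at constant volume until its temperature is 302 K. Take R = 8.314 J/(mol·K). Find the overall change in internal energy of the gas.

-24900 J

V₁ = nRT₁/P₁ = 3.96×8.314×605/75.1 = 265 L.
Step 1 — Isobaric: P stays 75.1 kPa; V/T = const ⇒ T₂ = 220 K, V₂ = 96.5 L.
W = PΔV = 75.1×(96.5−265) kPa·L = -12700 J.
ΔU = nCvΔT = 3.96×20.8×(220−605) = -31700 J.
Q = ΔU + W = nCpΔT = -44300 J.
State after step 1: P = 75.1 kPa, V = 96.5 L, T = 220 K.
Step 2 — Isochoric: V stays 96.5 L; P/T = const ⇒ T₂ = 302 K, P₂ = 103 kPa.
W = 0 (no volume change).
ΔU = nCvΔT = 3.96×20.8×(302−220) = 6730 J.
Q = ΔU = 6730 J.
Net over both steps: W = -12700 J, Q = -37600 J, ΔU = -24900 J.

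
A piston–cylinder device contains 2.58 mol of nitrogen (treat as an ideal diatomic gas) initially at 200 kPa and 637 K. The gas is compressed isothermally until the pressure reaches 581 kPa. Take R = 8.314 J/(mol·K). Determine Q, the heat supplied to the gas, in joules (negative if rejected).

-14600 J

V₁ = nRT₁/P₁ = 2.58×8.314×637/200 = 68.3 L.
Isothermal: T stays 637 K; PV = const ⇒ V₂ = 23.5 L, P₂ = 581 kPa.
ΔU = 0 (ideal gas, T constant).
W = nRT ln(V₂/V₁) = 2.58×8.314×637×ln(0.344) = -14600 J.
Q = ΔU + W = -14600 J.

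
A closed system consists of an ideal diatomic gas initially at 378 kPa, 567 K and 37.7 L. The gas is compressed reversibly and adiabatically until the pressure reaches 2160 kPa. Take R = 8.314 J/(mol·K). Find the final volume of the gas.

10.9 L

Adiabatic: T₂/T₁ = (P₂/P₁)^((γ−1)/γ) ⇒ T₂ = 567×(5.71)^0.286 = 933 K; V₂ = 10.9 L.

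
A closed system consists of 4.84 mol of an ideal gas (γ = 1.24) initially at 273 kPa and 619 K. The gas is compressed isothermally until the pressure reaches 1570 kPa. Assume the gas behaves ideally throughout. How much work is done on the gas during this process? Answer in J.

V₁ = nRT₁/P₁ = 4.84×8.314×619/273 = 91.2 L.
Isothermal: T stays 619 K; PV = const ⇒ V₂ = 15.9 L, P₂ = 1570 kPa.
W = nRT ln(V₂/V₁) = 4.84×8.314×619×ln(0.174) = -43600 J.
Work done on the gas = −W_by = 43600 J.

43600 J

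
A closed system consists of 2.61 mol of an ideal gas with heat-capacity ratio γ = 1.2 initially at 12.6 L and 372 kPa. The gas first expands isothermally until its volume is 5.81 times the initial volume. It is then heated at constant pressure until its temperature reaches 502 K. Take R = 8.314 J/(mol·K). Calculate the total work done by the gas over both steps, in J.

14500 J

T₁ = P₁V₁/(nR) = 372×12.6/(2.61×8.314) = 216 K.
Step 1 — Isothermal: T stays 216 K; PV = const ⇒ V₂ = 73.2 L, P₂ = 64.0 kPa.
ΔU = 0 (ideal gas, T constant).
W = nRT ln(V₂/V₁) = 2.61×8.314×216×ln(5.81) = 8250 J.
Q = ΔU + W = 8250 J.
State after step 1: P = 64.0 kPa, V = 73.2 L, T = 216 K.
Step 2 — Isobaric: P stays 64.0 kPa; V/T = const ⇒ T₂ = 502 K, V₂ = 170 L.
W = PΔV = 64.0×(170−73.2) kPa·L = 6210 J.
ΔU = nCvΔT = 2.61×41.6×(502−216) = 31000 J.
Q = ΔU + W = nCpΔT = 37200 J.
Net over both steps: W = 14500 J, Q = 45500 J, ΔU = 31000 J.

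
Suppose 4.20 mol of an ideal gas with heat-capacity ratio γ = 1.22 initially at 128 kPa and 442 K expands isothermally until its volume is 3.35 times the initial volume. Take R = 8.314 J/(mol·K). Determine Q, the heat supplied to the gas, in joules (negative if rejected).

18700 J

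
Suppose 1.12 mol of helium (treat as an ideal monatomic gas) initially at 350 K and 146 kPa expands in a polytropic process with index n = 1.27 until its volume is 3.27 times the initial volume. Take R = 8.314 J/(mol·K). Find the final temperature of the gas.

V₁ = nRT₁/P₁ = 1.12×8.314×350/146 = 22.3 L.
Polytropic n=1.27: T₂ = T₁(V₁/V₂)^(n−1) = 350×(0.306)^0.27 = 254 K; P₂ = P₁(V₁/V₂)^n = 32.4 kPa.

254 K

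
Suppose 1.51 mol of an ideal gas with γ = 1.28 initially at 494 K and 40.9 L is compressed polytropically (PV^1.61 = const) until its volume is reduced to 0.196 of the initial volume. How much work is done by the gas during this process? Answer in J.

-17300 J

P₁ = nRT₁/V₁ = 1.51×8.314×494/40.9 = 152 kPa.
Polytropic n=1.61: T₂ = T₁(V₁/V₂)^(n−1) = 494×(5.10)^0.61 = 1330 K; P₂ = P₁(V₁/V₂)^n = 2090 kPa.
W = (P₁V₁−P₂V₂)/(n−1) = (152×40.9−2090×8.02)/0.61 = -17300 J.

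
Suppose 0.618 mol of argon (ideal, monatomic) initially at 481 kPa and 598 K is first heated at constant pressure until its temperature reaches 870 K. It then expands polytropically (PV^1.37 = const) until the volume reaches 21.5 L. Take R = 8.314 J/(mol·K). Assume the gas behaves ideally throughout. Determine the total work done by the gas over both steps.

V₁ = nRT₁/P₁ = 0.618×8.314×598/481 = 6.39 L.
Step 1 — Isobaric: P stays 481 kPa; V/T = const ⇒ T₂ = 870 K, V₂ = 9.29 L.
W = PΔV = 481×(9.29−6.39) kPa·L = 1400 J.
ΔU = nCvΔT = 0.618×12.5×(870−598) = 2100 J.
Q = ΔU + W = nCpΔT = 3490 J.
State after step 1: P = 481 kPa, V = 9.29 L, T = 870 K.
Step 2 — Polytropic n=1.37: T₂ = T₁(V₁/V₂)^(n−1) = 870×(0.432)^0.37 = 638 K; P₂ = P₁(V₁/V₂)^n = 152 kPa.
W = (P₁V₁−P₂V₂)/(n−1) = (481×9.29−152×21.5)/0.37 = 3220 J.
ΔU = nCvΔT = 0.618×12.5×(638−870) = -1790 J.
Q = ΔU + W = 1430 J.
Net over both steps: W = 4620 J, Q = 4930 J, ΔU = 307 J.

4620 J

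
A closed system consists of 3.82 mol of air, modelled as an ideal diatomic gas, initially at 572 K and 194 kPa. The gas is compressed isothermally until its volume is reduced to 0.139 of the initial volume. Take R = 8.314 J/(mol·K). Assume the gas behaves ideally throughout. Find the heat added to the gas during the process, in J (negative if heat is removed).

V₁ = nRT₁/P₁ = 3.82×8.314×572/194 = 93.6 L.
Isothermal: T stays 572 K; PV = const ⇒ V₂ = 13.0 L, P₂ = 1400 kPa.
ΔU = 0 (ideal gas, T constant).
W = nRT ln(V₂/V₁) = 3.82×8.314×572×ln(0.139) = -35800 J.
Q = ΔU + W = -35800 J.

-35800 J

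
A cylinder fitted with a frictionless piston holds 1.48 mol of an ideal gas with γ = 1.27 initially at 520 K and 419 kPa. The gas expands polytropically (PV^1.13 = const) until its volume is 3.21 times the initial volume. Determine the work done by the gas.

V₁ = nRT₁/P₁ = 1.48×8.314×520/419 = 15.3 L.
Polytropic n=1.13: T₂ = T₁(V₁/V₂)^(n−1) = 520×(0.312)^0.13 = 447 K; P₂ = P₁(V₁/V₂)^n = 112 kPa.
W = (P₁V₁−P₂V₂)/(n−1) = (419×15.3−112×49.0)/0.13 = 6920 J.

6920 J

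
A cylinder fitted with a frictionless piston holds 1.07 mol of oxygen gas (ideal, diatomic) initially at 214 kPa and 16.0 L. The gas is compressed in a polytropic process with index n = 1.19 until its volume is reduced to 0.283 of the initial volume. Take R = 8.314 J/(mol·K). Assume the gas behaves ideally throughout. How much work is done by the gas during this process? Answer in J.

-4880 J

T₁ = P₁V₁/(nR) = 214×16.0/(1.07×8.314) = 385 K.
Polytropic n=1.19: T₂ = T₁(V₁/V₂)^(n−1) = 385×(3.53)^0.19 = 489 K; P₂ = P₁(V₁/V₂)^n = 961 kPa.
W = (P₁V₁−P₂V₂)/(n−1) = (214×16.0−961×4.53)/0.19 = -4880 J.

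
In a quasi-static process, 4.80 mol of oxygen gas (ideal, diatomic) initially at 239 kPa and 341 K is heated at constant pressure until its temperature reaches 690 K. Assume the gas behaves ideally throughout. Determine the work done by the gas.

V₁ = nRT₁/P₁ = 4.80×8.314×341/239 = 56.9 L.
Isobaric: P stays 239 kPa; V/T = const ⇒ T₂ = 690 K, V₂ = 115 L.
W = PΔV = 239×(115−56.9) kPa·L = 13900 J.

13900 J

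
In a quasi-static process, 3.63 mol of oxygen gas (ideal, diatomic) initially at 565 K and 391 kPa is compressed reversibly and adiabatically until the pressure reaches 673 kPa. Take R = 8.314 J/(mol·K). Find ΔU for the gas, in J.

7150 J

V₁ = nRT₁/P₁ = 3.63×8.314×565/391 = 43.6 L.
Adiabatic: T₂/T₁ = (P₂/P₁)^((γ−1)/γ) ⇒ T₂ = 565×(1.72)^0.286 = 660 K; V₂ = 29.6 L.
For an ideal gas ΔU = nCvΔT with Cv = (5/2)R = 20.8 J/(mol·K).
ΔU = 3.63×20.8×(660−565) = 7150 J.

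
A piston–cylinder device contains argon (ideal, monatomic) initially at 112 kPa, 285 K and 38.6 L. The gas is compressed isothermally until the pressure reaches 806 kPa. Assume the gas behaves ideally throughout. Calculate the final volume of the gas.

5.36 L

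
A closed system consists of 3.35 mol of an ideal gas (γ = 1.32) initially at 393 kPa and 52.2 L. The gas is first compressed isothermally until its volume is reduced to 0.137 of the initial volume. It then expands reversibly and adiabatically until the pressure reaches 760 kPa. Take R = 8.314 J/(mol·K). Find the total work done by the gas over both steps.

T₁ = P₁V₁/(nR) = 393×52.2/(3.35×8.314) = 737 K.
Step 1 — Isothermal: T stays 737 K; PV = const ⇒ V₂ = 7.15 L, P₂ = 2870 kPa.
ΔU = 0 (ideal gas, T constant).
W = nRT ln(V₂/V₁) = 3.35×8.314×737×ln(0.137) = -40800 J.
Q = ΔU + W = -40800 J.
State after step 1: P = 2870 kPa, V = 7.15 L, T = 737 K.
Step 2 — Adiabatic: T₂/T₁ = (P₂/P₁)^((γ−1)/γ) ⇒ T₂ = 737×(0.265)^0.242 = 534 K; V₂ = 19.6 L.
ΔU = nCvΔT = 3.35×26.0×(534−737) = -17600 J.
Q = 0 for an adiabatic process, so W = −ΔU = 17600 J.
Net over both steps: W = -23100 J, Q = -40800 J, ΔU = -17600 J.

-23100 J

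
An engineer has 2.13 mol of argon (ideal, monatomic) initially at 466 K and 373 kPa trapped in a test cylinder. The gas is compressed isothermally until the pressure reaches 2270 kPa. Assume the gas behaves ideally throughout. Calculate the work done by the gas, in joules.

V₁ = nRT₁/P₁ = 2.13×8.314×466/373 = 22.1 L.
Isothermal: T stays 466 K; PV = const ⇒ V₂ = 3.64 L, P₂ = 2270 kPa.
W = nRT ln(V₂/V₁) = 2.13×8.314×466×ln(0.164) = -14900 J.

-14900 J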